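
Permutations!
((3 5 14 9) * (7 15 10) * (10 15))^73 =(15)(3 5 14 9)(7 10)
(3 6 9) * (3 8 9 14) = [0, 1, 2, 6, 4, 5, 14, 7, 9, 8, 10, 11, 12, 13, 3] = (3 6 14)(8 9)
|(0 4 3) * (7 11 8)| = 3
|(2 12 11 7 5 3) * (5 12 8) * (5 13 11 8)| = 15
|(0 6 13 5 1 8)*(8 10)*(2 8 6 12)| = 20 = |(0 12 2 8)(1 10 6 13 5)|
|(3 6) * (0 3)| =|(0 3 6)| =3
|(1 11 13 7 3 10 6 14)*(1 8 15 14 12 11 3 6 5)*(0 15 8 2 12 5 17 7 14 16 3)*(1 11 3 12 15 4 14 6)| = |(0 4 14 2 15 16 12 3 10 17 7 1)(5 11 13 6)| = 12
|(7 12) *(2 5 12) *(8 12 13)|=|(2 5 13 8 12 7)|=6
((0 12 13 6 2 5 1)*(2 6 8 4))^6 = ((0 12 13 8 4 2 5 1))^6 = (0 5 4 13)(1 2 8 12)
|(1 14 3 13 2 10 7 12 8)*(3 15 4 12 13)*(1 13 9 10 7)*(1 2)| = 28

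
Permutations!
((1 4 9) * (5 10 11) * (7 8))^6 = (11) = ((1 4 9)(5 10 11)(7 8))^6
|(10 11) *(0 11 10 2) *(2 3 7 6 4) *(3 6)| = 10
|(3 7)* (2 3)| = 3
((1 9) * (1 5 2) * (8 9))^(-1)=(1 2 5 9 8)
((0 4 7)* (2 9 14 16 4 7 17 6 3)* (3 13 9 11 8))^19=(0 7)(2 3 8 11)(4 14 13 17 16 9 6)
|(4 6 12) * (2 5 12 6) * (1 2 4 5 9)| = |(1 2 9)(5 12)| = 6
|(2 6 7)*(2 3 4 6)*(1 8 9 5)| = 4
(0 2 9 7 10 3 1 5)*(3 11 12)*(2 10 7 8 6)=(0 10 11 12 3 1 5)(2 9 8 6)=[10, 5, 9, 1, 4, 0, 2, 7, 6, 8, 11, 12, 3]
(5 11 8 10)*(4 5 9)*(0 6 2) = [6, 1, 0, 3, 5, 11, 2, 7, 10, 4, 9, 8] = (0 6 2)(4 5 11 8 10 9)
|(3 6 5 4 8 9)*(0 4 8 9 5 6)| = 4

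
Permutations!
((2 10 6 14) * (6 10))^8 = (2 14 6)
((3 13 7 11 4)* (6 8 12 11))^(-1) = (3 4 11 12 8 6 7 13)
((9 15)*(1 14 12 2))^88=(15)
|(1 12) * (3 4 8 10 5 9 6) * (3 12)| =|(1 3 4 8 10 5 9 6 12)| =9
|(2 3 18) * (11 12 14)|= |(2 3 18)(11 12 14)|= 3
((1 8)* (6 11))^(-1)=(1 8)(6 11)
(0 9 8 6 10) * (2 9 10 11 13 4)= [10, 1, 9, 3, 2, 5, 11, 7, 6, 8, 0, 13, 12, 4]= (0 10)(2 9 8 6 11 13 4)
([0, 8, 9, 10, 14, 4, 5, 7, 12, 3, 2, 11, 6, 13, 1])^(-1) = (1 14 4 5 6 12 8)(2 10 3 9)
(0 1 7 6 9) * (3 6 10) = [1, 7, 2, 6, 4, 5, 9, 10, 8, 0, 3] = (0 1 7 10 3 6 9)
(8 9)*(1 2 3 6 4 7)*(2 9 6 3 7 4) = (1 9 8 6 2 7) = [0, 9, 7, 3, 4, 5, 2, 1, 6, 8]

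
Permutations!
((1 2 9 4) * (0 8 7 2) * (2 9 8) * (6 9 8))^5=(0 1 4 9 6 2)(7 8)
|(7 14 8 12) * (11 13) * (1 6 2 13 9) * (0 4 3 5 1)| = |(0 4 3 5 1 6 2 13 11 9)(7 14 8 12)| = 20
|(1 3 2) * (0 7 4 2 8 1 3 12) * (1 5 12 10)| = 8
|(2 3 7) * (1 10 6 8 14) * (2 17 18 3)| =20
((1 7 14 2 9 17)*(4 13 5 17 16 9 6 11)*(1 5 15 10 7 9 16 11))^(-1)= (1 6 2 14 7 10 15 13 4 11 9)(5 17)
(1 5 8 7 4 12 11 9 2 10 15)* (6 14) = (1 5 8 7 4 12 11 9 2 10 15)(6 14) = [0, 5, 10, 3, 12, 8, 14, 4, 7, 2, 15, 9, 11, 13, 6, 1]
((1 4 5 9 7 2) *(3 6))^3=(1 9)(2 5)(3 6)(4 7)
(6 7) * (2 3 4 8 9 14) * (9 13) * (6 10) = (2 3 4 8 13 9 14)(6 7 10) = [0, 1, 3, 4, 8, 5, 7, 10, 13, 14, 6, 11, 12, 9, 2]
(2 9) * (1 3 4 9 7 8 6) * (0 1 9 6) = (0 1 3 4 6 9 2 7 8) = [1, 3, 7, 4, 6, 5, 9, 8, 0, 2]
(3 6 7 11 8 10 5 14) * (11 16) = (3 6 7 16 11 8 10 5 14) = [0, 1, 2, 6, 4, 14, 7, 16, 10, 9, 5, 8, 12, 13, 3, 15, 11]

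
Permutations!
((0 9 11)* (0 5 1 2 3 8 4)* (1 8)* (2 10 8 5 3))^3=((0 9 11 3 1 10 8 4))^3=(0 3 8 9 1 4 11 10)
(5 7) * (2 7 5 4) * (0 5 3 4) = (0 5 3 4 2 7) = [5, 1, 7, 4, 2, 3, 6, 0]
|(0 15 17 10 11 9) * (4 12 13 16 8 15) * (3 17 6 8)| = 30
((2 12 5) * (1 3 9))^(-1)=(1 9 3)(2 5 12)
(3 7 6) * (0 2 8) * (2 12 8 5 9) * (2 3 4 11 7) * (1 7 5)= [12, 7, 1, 2, 11, 9, 4, 6, 0, 3, 10, 5, 8]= (0 12 8)(1 7 6 4 11 5 9 3 2)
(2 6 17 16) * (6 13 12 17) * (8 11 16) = (2 13 12 17 8 11 16) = [0, 1, 13, 3, 4, 5, 6, 7, 11, 9, 10, 16, 17, 12, 14, 15, 2, 8]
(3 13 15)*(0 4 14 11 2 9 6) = (0 4 14 11 2 9 6)(3 13 15) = [4, 1, 9, 13, 14, 5, 0, 7, 8, 6, 10, 2, 12, 15, 11, 3]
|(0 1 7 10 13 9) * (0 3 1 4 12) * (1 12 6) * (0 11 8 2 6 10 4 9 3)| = |(0 9)(1 7 4 10 13 3 12 11 8 2 6)| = 22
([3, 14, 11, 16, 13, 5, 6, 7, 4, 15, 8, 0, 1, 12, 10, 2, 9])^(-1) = (0 11 2 15 9 16 3)(1 12 13 4 8 10 14)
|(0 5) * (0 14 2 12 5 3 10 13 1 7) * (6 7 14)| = 11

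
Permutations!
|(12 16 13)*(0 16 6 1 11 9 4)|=9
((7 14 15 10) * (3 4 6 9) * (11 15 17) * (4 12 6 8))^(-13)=(3 9 6 12)(4 8)(7 10 15 11 17 14)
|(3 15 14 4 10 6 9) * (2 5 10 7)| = 10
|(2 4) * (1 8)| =2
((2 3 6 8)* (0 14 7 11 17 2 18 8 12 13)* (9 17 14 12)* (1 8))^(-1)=(0 13 12)(1 18 8)(2 17 9 6 3)(7 14 11)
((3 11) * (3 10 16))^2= ((3 11 10 16))^2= (3 10)(11 16)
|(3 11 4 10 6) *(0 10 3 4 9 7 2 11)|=20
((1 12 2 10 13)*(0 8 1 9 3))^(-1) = ((0 8 1 12 2 10 13 9 3))^(-1) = (0 3 9 13 10 2 12 1 8)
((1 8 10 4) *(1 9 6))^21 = ((1 8 10 4 9 6))^21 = (1 4)(6 10)(8 9)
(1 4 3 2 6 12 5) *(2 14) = (1 4 3 14 2 6 12 5) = [0, 4, 6, 14, 3, 1, 12, 7, 8, 9, 10, 11, 5, 13, 2]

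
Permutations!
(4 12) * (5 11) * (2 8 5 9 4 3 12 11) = (2 8 5)(3 12)(4 11 9) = [0, 1, 8, 12, 11, 2, 6, 7, 5, 4, 10, 9, 3]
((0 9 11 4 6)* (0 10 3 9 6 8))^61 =(0 11 10 8 9 6 4 3)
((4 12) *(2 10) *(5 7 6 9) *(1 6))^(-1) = ((1 6 9 5 7)(2 10)(4 12))^(-1) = (1 7 5 9 6)(2 10)(4 12)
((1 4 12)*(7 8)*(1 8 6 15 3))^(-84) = (1 7)(3 8)(4 6)(12 15) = ((1 4 12 8 7 6 15 3))^(-84)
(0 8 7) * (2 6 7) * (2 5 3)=(0 8 5 3 2 6 7)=[8, 1, 6, 2, 4, 3, 7, 0, 5]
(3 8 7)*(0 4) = [4, 1, 2, 8, 0, 5, 6, 3, 7] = (0 4)(3 8 7)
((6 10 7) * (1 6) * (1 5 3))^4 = (1 5 10)(3 7 6)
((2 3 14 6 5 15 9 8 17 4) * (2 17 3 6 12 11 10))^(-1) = ((2 6 5 15 9 8 3 14 12 11 10)(4 17))^(-1) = (2 10 11 12 14 3 8 9 15 5 6)(4 17)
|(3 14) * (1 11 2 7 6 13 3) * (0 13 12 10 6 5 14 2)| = |(0 13 3 2 7 5 14 1 11)(6 12 10)| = 9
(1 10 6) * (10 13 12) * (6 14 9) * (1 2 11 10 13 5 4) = (1 5 4)(2 11 10 14 9 6)(12 13) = [0, 5, 11, 3, 1, 4, 2, 7, 8, 6, 14, 10, 13, 12, 9]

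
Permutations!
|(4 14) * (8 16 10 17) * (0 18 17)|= 6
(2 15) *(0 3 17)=(0 3 17)(2 15)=[3, 1, 15, 17, 4, 5, 6, 7, 8, 9, 10, 11, 12, 13, 14, 2, 16, 0]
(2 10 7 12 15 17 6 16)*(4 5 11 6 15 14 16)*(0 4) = (0 4 5 11 6)(2 10 7 12 14 16)(15 17) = [4, 1, 10, 3, 5, 11, 0, 12, 8, 9, 7, 6, 14, 13, 16, 17, 2, 15]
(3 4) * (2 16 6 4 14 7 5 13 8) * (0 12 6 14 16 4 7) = (0 12 6 7 5 13 8 2 4 3 16 14) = [12, 1, 4, 16, 3, 13, 7, 5, 2, 9, 10, 11, 6, 8, 0, 15, 14]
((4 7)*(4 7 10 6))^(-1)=((4 10 6))^(-1)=(4 6 10)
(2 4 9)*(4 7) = (2 7 4 9) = [0, 1, 7, 3, 9, 5, 6, 4, 8, 2]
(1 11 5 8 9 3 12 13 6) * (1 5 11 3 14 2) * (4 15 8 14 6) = (1 3 12 13 4 15 8 9 6 5 14 2) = [0, 3, 1, 12, 15, 14, 5, 7, 9, 6, 10, 11, 13, 4, 2, 8]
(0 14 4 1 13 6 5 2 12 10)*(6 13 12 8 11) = [14, 12, 8, 3, 1, 2, 5, 7, 11, 9, 0, 6, 10, 13, 4] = (0 14 4 1 12 10)(2 8 11 6 5)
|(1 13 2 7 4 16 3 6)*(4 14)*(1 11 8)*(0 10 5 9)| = 44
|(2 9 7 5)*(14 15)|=|(2 9 7 5)(14 15)|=4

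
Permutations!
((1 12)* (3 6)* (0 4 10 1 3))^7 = (12) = ((0 4 10 1 12 3 6))^7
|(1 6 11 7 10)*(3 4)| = 10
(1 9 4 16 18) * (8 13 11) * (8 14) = (1 9 4 16 18)(8 13 11 14) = [0, 9, 2, 3, 16, 5, 6, 7, 13, 4, 10, 14, 12, 11, 8, 15, 18, 17, 1]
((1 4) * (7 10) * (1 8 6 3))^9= (1 3 6 8 4)(7 10)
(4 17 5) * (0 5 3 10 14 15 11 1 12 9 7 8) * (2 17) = (0 5 4 2 17 3 10 14 15 11 1 12 9 7 8) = [5, 12, 17, 10, 2, 4, 6, 8, 0, 7, 14, 1, 9, 13, 15, 11, 16, 3]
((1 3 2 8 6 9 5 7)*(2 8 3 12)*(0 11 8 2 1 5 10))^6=((0 11 8 6 9 10)(1 12)(2 3)(5 7))^6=(12)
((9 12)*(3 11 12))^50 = ((3 11 12 9))^50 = (3 12)(9 11)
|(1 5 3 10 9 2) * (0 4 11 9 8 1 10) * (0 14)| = 11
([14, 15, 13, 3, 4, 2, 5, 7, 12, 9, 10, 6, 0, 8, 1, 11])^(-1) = (0 12 8 13 2 5 6 11 15 1 14)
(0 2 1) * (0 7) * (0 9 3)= (0 2 1 7 9 3)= [2, 7, 1, 0, 4, 5, 6, 9, 8, 3]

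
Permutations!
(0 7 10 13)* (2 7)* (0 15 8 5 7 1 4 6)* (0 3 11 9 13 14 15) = [2, 4, 1, 11, 6, 7, 3, 10, 5, 13, 14, 9, 12, 0, 15, 8] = (0 2 1 4 6 3 11 9 13)(5 7 10 14 15 8)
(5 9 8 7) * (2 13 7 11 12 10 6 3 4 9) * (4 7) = (2 13 4 9 8 11 12 10 6 3 7 5) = [0, 1, 13, 7, 9, 2, 3, 5, 11, 8, 6, 12, 10, 4]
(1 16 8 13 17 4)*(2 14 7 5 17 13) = (1 16 8 2 14 7 5 17 4) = [0, 16, 14, 3, 1, 17, 6, 5, 2, 9, 10, 11, 12, 13, 7, 15, 8, 4]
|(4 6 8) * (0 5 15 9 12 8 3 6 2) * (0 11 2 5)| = |(2 11)(3 6)(4 5 15 9 12 8)| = 6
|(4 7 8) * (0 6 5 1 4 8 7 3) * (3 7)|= |(8)(0 6 5 1 4 7 3)|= 7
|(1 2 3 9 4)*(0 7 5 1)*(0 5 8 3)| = |(0 7 8 3 9 4 5 1 2)| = 9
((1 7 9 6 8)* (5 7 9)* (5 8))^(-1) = ((1 9 6 5 7 8))^(-1) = (1 8 7 5 6 9)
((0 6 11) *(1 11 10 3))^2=(0 10 1)(3 11 6)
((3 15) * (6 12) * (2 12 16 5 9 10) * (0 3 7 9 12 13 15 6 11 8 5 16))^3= ((16)(0 3 6)(2 13 15 7 9 10)(5 12 11 8))^3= (16)(2 7)(5 8 11 12)(9 13)(10 15)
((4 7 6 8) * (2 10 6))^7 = ((2 10 6 8 4 7))^7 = (2 10 6 8 4 7)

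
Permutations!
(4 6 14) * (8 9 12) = (4 6 14)(8 9 12) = [0, 1, 2, 3, 6, 5, 14, 7, 9, 12, 10, 11, 8, 13, 4]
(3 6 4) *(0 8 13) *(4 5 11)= (0 8 13)(3 6 5 11 4)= [8, 1, 2, 6, 3, 11, 5, 7, 13, 9, 10, 4, 12, 0]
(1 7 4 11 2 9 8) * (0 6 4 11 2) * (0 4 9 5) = (0 6 9 8 1 7 11 4 2 5) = [6, 7, 5, 3, 2, 0, 9, 11, 1, 8, 10, 4]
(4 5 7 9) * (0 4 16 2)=[4, 1, 0, 3, 5, 7, 6, 9, 8, 16, 10, 11, 12, 13, 14, 15, 2]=(0 4 5 7 9 16 2)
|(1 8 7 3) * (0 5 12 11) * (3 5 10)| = |(0 10 3 1 8 7 5 12 11)| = 9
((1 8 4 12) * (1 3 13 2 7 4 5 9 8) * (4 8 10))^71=((2 7 8 5 9 10 4 12 3 13))^71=(2 7 8 5 9 10 4 12 3 13)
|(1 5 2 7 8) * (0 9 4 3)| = |(0 9 4 3)(1 5 2 7 8)| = 20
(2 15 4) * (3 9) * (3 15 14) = [0, 1, 14, 9, 2, 5, 6, 7, 8, 15, 10, 11, 12, 13, 3, 4] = (2 14 3 9 15 4)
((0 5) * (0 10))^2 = ((0 5 10))^2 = (0 10 5)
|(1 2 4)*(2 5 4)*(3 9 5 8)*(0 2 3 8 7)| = |(0 2 3 9 5 4 1 7)| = 8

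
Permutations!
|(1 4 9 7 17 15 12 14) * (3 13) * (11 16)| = |(1 4 9 7 17 15 12 14)(3 13)(11 16)| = 8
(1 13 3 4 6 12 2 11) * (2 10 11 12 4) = (1 13 3 2 12 10 11)(4 6) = [0, 13, 12, 2, 6, 5, 4, 7, 8, 9, 11, 1, 10, 3]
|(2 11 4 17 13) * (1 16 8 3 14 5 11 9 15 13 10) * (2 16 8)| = 45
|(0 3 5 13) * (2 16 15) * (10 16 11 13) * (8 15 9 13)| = 28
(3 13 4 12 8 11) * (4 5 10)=(3 13 5 10 4 12 8 11)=[0, 1, 2, 13, 12, 10, 6, 7, 11, 9, 4, 3, 8, 5]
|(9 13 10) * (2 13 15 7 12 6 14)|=9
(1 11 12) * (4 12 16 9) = [0, 11, 2, 3, 12, 5, 6, 7, 8, 4, 10, 16, 1, 13, 14, 15, 9] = (1 11 16 9 4 12)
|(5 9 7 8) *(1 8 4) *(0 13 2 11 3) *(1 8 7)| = |(0 13 2 11 3)(1 7 4 8 5 9)| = 30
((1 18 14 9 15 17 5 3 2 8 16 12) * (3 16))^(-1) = (1 12 16 5 17 15 9 14 18)(2 3 8)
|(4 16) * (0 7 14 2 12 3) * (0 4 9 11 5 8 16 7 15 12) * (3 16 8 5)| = |(0 15 12 16 9 11 3 4 7 14 2)| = 11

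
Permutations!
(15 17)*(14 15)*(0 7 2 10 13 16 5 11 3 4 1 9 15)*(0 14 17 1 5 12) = (17)(0 7 2 10 13 16 12)(1 9 15)(3 4 5 11) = [7, 9, 10, 4, 5, 11, 6, 2, 8, 15, 13, 3, 0, 16, 14, 1, 12, 17]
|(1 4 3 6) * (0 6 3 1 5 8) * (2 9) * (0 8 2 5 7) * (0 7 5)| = 10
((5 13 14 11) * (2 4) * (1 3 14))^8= ((1 3 14 11 5 13)(2 4))^8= (1 14 5)(3 11 13)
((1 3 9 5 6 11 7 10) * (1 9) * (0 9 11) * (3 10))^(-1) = (0 6 5 9)(1 3 7 11 10)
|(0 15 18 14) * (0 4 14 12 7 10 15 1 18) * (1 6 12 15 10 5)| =|(0 6 12 7 5 1 18 15)(4 14)| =8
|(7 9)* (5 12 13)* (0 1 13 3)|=|(0 1 13 5 12 3)(7 9)|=6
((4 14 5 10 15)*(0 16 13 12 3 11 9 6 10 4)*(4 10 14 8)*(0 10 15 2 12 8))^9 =((0 16 13 8 4)(2 12 3 11 9 6 14 5 15 10))^9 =(0 4 8 13 16)(2 10 15 5 14 6 9 11 3 12)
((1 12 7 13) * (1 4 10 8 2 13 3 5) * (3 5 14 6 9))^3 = (1 5 7 12)(2 10 13 8 4)(3 9 6 14)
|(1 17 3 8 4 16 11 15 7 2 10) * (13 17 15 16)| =|(1 15 7 2 10)(3 8 4 13 17)(11 16)| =10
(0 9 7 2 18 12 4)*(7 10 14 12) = (0 9 10 14 12 4)(2 18 7) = [9, 1, 18, 3, 0, 5, 6, 2, 8, 10, 14, 11, 4, 13, 12, 15, 16, 17, 7]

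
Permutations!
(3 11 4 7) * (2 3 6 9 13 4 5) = (2 3 11 5)(4 7 6 9 13) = [0, 1, 3, 11, 7, 2, 9, 6, 8, 13, 10, 5, 12, 4]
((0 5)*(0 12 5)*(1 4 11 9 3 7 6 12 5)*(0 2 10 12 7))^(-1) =(0 3 9 11 4 1 12 10 2)(6 7) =((0 2 10 12 1 4 11 9 3)(6 7))^(-1)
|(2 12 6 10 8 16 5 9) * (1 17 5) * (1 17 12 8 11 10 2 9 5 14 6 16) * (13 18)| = |(1 12 16 17 14 6 2 8)(10 11)(13 18)| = 8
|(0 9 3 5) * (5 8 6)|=6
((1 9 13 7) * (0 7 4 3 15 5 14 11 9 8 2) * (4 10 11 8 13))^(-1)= ((0 7 1 13 10 11 9 4 3 15 5 14 8 2))^(-1)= (0 2 8 14 5 15 3 4 9 11 10 13 1 7)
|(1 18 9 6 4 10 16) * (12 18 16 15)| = |(1 16)(4 10 15 12 18 9 6)| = 14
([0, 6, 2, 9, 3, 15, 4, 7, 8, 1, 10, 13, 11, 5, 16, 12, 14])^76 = (16)(1 6 4 3 9)(5 15 12 11 13)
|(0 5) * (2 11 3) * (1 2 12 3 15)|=4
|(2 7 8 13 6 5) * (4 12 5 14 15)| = 10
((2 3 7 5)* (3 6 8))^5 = ((2 6 8 3 7 5))^5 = (2 5 7 3 8 6)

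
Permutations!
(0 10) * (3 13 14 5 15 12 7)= (0 10)(3 13 14 5 15 12 7)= [10, 1, 2, 13, 4, 15, 6, 3, 8, 9, 0, 11, 7, 14, 5, 12]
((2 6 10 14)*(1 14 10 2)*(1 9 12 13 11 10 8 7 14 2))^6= ((1 2 6)(7 14 9 12 13 11 10 8))^6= (7 10 13 9)(8 11 12 14)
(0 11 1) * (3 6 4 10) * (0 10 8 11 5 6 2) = [5, 10, 0, 2, 8, 6, 4, 7, 11, 9, 3, 1] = (0 5 6 4 8 11 1 10 3 2)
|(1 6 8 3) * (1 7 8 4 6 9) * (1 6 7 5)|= 8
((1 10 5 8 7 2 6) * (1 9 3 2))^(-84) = ((1 10 5 8 7)(2 6 9 3))^(-84) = (1 10 5 8 7)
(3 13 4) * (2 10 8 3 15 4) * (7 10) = (2 7 10 8 3 13)(4 15) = [0, 1, 7, 13, 15, 5, 6, 10, 3, 9, 8, 11, 12, 2, 14, 4]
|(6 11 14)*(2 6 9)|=5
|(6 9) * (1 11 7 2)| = 4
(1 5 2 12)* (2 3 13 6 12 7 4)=(1 5 3 13 6 12)(2 7 4)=[0, 5, 7, 13, 2, 3, 12, 4, 8, 9, 10, 11, 1, 6]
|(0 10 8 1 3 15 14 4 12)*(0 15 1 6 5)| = 20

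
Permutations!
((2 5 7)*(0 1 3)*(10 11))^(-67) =(0 3 1)(2 7 5)(10 11)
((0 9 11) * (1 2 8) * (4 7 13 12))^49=((0 9 11)(1 2 8)(4 7 13 12))^49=(0 9 11)(1 2 8)(4 7 13 12)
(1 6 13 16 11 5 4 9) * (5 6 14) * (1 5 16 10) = (1 14 16 11 6 13 10)(4 9 5) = [0, 14, 2, 3, 9, 4, 13, 7, 8, 5, 1, 6, 12, 10, 16, 15, 11]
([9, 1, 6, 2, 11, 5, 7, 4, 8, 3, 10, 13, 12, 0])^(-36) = [0, 1, 2, 3, 4, 5, 6, 7, 8, 9, 10, 11, 12, 13]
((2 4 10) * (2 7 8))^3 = (2 7 4 8 10)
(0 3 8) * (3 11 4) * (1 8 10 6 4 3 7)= (0 11 3 10 6 4 7 1 8)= [11, 8, 2, 10, 7, 5, 4, 1, 0, 9, 6, 3]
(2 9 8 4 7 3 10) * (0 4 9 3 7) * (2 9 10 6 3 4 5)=(0 5 2 4)(3 6)(8 10 9)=[5, 1, 4, 6, 0, 2, 3, 7, 10, 8, 9]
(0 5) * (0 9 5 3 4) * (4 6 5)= (0 3 6 5 9 4)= [3, 1, 2, 6, 0, 9, 5, 7, 8, 4]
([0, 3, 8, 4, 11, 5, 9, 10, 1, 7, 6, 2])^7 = [0, 3, 8, 4, 11, 5, 10, 9, 1, 6, 7, 2]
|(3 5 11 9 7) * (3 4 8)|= 7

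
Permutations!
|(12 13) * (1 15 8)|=|(1 15 8)(12 13)|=6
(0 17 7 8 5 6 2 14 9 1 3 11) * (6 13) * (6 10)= (0 17 7 8 5 13 10 6 2 14 9 1 3 11)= [17, 3, 14, 11, 4, 13, 2, 8, 5, 1, 6, 0, 12, 10, 9, 15, 16, 7]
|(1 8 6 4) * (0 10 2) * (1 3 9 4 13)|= 12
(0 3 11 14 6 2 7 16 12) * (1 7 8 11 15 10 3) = (0 1 7 16 12)(2 8 11 14 6)(3 15 10) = [1, 7, 8, 15, 4, 5, 2, 16, 11, 9, 3, 14, 0, 13, 6, 10, 12]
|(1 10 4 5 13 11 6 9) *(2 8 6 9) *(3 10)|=24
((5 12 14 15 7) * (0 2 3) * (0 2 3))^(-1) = (0 2 3)(5 7 15 14 12)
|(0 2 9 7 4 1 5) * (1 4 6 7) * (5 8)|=|(0 2 9 1 8 5)(6 7)|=6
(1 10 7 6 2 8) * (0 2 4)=(0 2 8 1 10 7 6 4)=[2, 10, 8, 3, 0, 5, 4, 6, 1, 9, 7]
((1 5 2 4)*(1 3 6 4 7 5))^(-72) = ((2 7 5)(3 6 4))^(-72) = (7)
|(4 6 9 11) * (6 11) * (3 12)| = |(3 12)(4 11)(6 9)| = 2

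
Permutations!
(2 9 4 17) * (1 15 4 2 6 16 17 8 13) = (1 15 4 8 13)(2 9)(6 16 17) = [0, 15, 9, 3, 8, 5, 16, 7, 13, 2, 10, 11, 12, 1, 14, 4, 17, 6]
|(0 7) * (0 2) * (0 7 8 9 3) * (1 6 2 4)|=20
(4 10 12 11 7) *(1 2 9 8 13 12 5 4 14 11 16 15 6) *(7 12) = (1 2 9 8 13 7 14 11 12 16 15 6)(4 10 5) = [0, 2, 9, 3, 10, 4, 1, 14, 13, 8, 5, 12, 16, 7, 11, 6, 15]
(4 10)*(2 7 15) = (2 7 15)(4 10) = [0, 1, 7, 3, 10, 5, 6, 15, 8, 9, 4, 11, 12, 13, 14, 2]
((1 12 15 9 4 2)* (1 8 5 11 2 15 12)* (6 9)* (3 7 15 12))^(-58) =(2 5)(3 4 6 7 12 9 15)(8 11)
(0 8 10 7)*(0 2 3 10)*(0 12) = (0 8 12)(2 3 10 7) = [8, 1, 3, 10, 4, 5, 6, 2, 12, 9, 7, 11, 0]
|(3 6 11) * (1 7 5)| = |(1 7 5)(3 6 11)| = 3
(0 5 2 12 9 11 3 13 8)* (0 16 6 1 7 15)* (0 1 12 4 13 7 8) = (0 5 2 4 13)(1 8 16 6 12 9 11 3 7 15) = [5, 8, 4, 7, 13, 2, 12, 15, 16, 11, 10, 3, 9, 0, 14, 1, 6]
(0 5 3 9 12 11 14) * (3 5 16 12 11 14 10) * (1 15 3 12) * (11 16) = (0 11 10 12 14)(1 15 3 9 16) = [11, 15, 2, 9, 4, 5, 6, 7, 8, 16, 12, 10, 14, 13, 0, 3, 1]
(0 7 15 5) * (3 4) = (0 7 15 5)(3 4) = [7, 1, 2, 4, 3, 0, 6, 15, 8, 9, 10, 11, 12, 13, 14, 5]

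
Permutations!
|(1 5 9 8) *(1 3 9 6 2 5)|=3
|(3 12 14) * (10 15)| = 6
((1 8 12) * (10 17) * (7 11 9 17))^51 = ((1 8 12)(7 11 9 17 10))^51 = (7 11 9 17 10)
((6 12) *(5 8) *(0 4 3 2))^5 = (0 4 3 2)(5 8)(6 12) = ((0 4 3 2)(5 8)(6 12))^5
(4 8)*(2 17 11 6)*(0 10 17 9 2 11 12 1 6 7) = (0 10 17 12 1 6 11 7)(2 9)(4 8) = [10, 6, 9, 3, 8, 5, 11, 0, 4, 2, 17, 7, 1, 13, 14, 15, 16, 12]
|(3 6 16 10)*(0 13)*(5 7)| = 4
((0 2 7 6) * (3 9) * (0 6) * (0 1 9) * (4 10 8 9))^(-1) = (0 3 9 8 10 4 1 7 2)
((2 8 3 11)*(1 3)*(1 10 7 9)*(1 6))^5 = (1 10 3 7 11 9 2 6 8)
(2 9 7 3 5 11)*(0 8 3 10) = (0 8 3 5 11 2 9 7 10) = [8, 1, 9, 5, 4, 11, 6, 10, 3, 7, 0, 2]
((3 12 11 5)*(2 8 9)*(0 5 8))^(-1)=((0 5 3 12 11 8 9 2))^(-1)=(0 2 9 8 11 12 3 5)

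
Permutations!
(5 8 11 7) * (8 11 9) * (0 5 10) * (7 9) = [5, 1, 2, 3, 4, 11, 6, 10, 7, 8, 0, 9] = (0 5 11 9 8 7 10)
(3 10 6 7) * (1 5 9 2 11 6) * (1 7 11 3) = [0, 5, 3, 10, 4, 9, 11, 1, 8, 2, 7, 6] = (1 5 9 2 3 10 7)(6 11)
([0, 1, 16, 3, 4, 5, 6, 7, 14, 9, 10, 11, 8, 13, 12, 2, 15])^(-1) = (2 15 16)(8 12 14)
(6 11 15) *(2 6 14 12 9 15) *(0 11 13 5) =(0 11 2 6 13 5)(9 15 14 12) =[11, 1, 6, 3, 4, 0, 13, 7, 8, 15, 10, 2, 9, 5, 12, 14]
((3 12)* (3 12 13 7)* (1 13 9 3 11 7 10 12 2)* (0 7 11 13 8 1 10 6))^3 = ((0 7 13 6)(1 8)(2 10 12)(3 9))^3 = (0 6 13 7)(1 8)(3 9)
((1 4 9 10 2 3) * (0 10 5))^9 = ((0 10 2 3 1 4 9 5))^9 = (0 10 2 3 1 4 9 5)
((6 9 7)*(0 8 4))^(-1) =((0 8 4)(6 9 7))^(-1) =(0 4 8)(6 7 9)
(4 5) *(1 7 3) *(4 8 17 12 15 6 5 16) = (1 7 3)(4 16)(5 8 17 12 15 6) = [0, 7, 2, 1, 16, 8, 5, 3, 17, 9, 10, 11, 15, 13, 14, 6, 4, 12]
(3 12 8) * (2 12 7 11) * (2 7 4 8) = (2 12)(3 4 8)(7 11) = [0, 1, 12, 4, 8, 5, 6, 11, 3, 9, 10, 7, 2]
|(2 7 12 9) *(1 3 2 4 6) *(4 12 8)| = |(1 3 2 7 8 4 6)(9 12)| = 14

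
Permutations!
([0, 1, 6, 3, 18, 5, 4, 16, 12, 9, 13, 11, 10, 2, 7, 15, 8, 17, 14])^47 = (2 18 16 10 6 14 8 13 4 7 12)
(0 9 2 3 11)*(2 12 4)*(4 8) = [9, 1, 3, 11, 2, 5, 6, 7, 4, 12, 10, 0, 8] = (0 9 12 8 4 2 3 11)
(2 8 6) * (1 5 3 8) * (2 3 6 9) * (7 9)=(1 5 6 3 8 7 9 2)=[0, 5, 1, 8, 4, 6, 3, 9, 7, 2]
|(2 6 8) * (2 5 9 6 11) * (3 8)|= 10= |(2 11)(3 8 5 9 6)|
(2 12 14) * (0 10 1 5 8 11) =(0 10 1 5 8 11)(2 12 14) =[10, 5, 12, 3, 4, 8, 6, 7, 11, 9, 1, 0, 14, 13, 2]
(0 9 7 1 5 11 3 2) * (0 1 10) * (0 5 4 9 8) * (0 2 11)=(0 8 2 1 4 9 7 10 5)(3 11)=[8, 4, 1, 11, 9, 0, 6, 10, 2, 7, 5, 3]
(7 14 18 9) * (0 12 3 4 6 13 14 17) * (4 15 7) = (0 12 3 15 7 17)(4 6 13 14 18 9) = [12, 1, 2, 15, 6, 5, 13, 17, 8, 4, 10, 11, 3, 14, 18, 7, 16, 0, 9]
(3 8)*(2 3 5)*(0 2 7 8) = [2, 1, 3, 0, 4, 7, 6, 8, 5] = (0 2 3)(5 7 8)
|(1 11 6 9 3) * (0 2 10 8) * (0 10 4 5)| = |(0 2 4 5)(1 11 6 9 3)(8 10)| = 20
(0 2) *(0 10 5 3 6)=[2, 1, 10, 6, 4, 3, 0, 7, 8, 9, 5]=(0 2 10 5 3 6)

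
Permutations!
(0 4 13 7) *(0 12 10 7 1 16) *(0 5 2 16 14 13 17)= (0 4 17)(1 14 13)(2 16 5)(7 12 10)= [4, 14, 16, 3, 17, 2, 6, 12, 8, 9, 7, 11, 10, 1, 13, 15, 5, 0]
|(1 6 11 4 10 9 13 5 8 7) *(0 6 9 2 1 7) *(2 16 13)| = 9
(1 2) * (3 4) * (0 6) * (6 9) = (0 9 6)(1 2)(3 4) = [9, 2, 1, 4, 3, 5, 0, 7, 8, 6]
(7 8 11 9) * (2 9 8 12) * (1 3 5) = (1 3 5)(2 9 7 12)(8 11) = [0, 3, 9, 5, 4, 1, 6, 12, 11, 7, 10, 8, 2]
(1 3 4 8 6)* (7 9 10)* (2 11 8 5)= (1 3 4 5 2 11 8 6)(7 9 10)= [0, 3, 11, 4, 5, 2, 1, 9, 6, 10, 7, 8]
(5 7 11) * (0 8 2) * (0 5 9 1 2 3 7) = (0 8 3 7 11 9 1 2 5) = [8, 2, 5, 7, 4, 0, 6, 11, 3, 1, 10, 9]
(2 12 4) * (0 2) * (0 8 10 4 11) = (0 2 12 11)(4 8 10) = [2, 1, 12, 3, 8, 5, 6, 7, 10, 9, 4, 0, 11]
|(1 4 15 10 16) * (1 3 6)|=7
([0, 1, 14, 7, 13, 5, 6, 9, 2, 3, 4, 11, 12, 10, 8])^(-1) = [0, 1, 8, 9, 10, 5, 6, 3, 14, 7, 13, 11, 12, 4, 2]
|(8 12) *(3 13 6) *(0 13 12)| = 6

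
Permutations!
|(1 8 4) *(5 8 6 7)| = |(1 6 7 5 8 4)| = 6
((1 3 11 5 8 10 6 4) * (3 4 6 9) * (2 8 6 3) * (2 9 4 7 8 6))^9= (1 4 10 8 7)(2 5 11 3 6)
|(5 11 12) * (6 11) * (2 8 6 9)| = |(2 8 6 11 12 5 9)| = 7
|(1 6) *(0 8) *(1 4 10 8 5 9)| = 8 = |(0 5 9 1 6 4 10 8)|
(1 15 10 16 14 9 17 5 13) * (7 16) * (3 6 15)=(1 3 6 15 10 7 16 14 9 17 5 13)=[0, 3, 2, 6, 4, 13, 15, 16, 8, 17, 7, 11, 12, 1, 9, 10, 14, 5]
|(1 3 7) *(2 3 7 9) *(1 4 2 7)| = 5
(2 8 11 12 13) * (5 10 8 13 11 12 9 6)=(2 13)(5 10 8 12 11 9 6)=[0, 1, 13, 3, 4, 10, 5, 7, 12, 6, 8, 9, 11, 2]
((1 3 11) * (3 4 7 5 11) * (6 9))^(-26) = ((1 4 7 5 11)(6 9))^(-26) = (1 11 5 7 4)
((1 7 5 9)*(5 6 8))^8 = ((1 7 6 8 5 9))^8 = (1 6 5)(7 8 9)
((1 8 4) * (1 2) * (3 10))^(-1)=((1 8 4 2)(3 10))^(-1)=(1 2 4 8)(3 10)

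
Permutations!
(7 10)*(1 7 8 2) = (1 7 10 8 2) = [0, 7, 1, 3, 4, 5, 6, 10, 2, 9, 8]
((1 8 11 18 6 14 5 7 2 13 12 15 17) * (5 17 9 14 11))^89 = ((1 8 5 7 2 13 12 15 9 14 17)(6 11 18))^89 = (1 8 5 7 2 13 12 15 9 14 17)(6 18 11)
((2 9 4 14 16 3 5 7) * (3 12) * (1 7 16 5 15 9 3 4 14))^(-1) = (1 4 12 16 5 14 9 15 3 2 7)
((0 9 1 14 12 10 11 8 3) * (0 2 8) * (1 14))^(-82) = ((0 9 14 12 10 11)(2 8 3))^(-82) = (0 14 10)(2 3 8)(9 12 11)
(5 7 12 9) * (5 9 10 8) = (5 7 12 10 8) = [0, 1, 2, 3, 4, 7, 6, 12, 5, 9, 8, 11, 10]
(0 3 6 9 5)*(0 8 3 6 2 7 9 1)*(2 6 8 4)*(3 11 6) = [8, 0, 7, 3, 2, 4, 1, 9, 11, 5, 10, 6] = (0 8 11 6 1)(2 7 9 5 4)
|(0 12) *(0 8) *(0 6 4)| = |(0 12 8 6 4)| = 5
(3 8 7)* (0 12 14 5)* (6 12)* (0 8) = (0 6 12 14 5 8 7 3) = [6, 1, 2, 0, 4, 8, 12, 3, 7, 9, 10, 11, 14, 13, 5]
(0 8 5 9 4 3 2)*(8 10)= (0 10 8 5 9 4 3 2)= [10, 1, 0, 2, 3, 9, 6, 7, 5, 4, 8]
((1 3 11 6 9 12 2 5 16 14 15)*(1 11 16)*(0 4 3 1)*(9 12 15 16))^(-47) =((0 4 3 9 15 11 6 12 2 5)(14 16))^(-47) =(0 9 6 5 3 11 2 4 15 12)(14 16)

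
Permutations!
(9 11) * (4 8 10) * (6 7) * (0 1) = [1, 0, 2, 3, 8, 5, 7, 6, 10, 11, 4, 9] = (0 1)(4 8 10)(6 7)(9 11)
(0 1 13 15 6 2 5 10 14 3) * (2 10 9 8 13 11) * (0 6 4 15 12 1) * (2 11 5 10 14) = (1 5 9 8 13 12)(2 10)(3 6 14)(4 15) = [0, 5, 10, 6, 15, 9, 14, 7, 13, 8, 2, 11, 1, 12, 3, 4]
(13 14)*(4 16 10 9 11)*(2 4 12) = (2 4 16 10 9 11 12)(13 14) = [0, 1, 4, 3, 16, 5, 6, 7, 8, 11, 9, 12, 2, 14, 13, 15, 10]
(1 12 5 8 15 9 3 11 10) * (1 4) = (1 12 5 8 15 9 3 11 10 4) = [0, 12, 2, 11, 1, 8, 6, 7, 15, 3, 4, 10, 5, 13, 14, 9]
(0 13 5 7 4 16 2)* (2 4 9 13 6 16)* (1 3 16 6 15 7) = [15, 3, 0, 16, 2, 1, 6, 9, 8, 13, 10, 11, 12, 5, 14, 7, 4] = (0 15 7 9 13 5 1 3 16 4 2)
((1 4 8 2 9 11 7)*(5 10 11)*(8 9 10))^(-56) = ((1 4 9 5 8 2 10 11 7))^(-56) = (1 11 2 5 4 7 10 8 9)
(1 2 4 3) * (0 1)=(0 1 2 4 3)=[1, 2, 4, 0, 3]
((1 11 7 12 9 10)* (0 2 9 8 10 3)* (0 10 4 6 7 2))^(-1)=(1 10 3 9 2 11)(4 8 12 7 6)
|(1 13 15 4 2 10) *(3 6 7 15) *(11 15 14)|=|(1 13 3 6 7 14 11 15 4 2 10)|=11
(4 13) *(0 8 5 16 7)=(0 8 5 16 7)(4 13)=[8, 1, 2, 3, 13, 16, 6, 0, 5, 9, 10, 11, 12, 4, 14, 15, 7]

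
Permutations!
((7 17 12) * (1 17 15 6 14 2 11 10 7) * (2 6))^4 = ((1 17 12)(2 11 10 7 15)(6 14))^4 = (1 17 12)(2 15 7 10 11)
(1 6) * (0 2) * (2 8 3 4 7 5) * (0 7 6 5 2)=(0 8 3 4 6 1 5)(2 7)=[8, 5, 7, 4, 6, 0, 1, 2, 3]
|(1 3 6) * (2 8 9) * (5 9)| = 12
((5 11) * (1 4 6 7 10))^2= ((1 4 6 7 10)(5 11))^2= (11)(1 6 10 4 7)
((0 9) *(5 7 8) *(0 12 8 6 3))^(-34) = ((0 9 12 8 5 7 6 3))^(-34) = (0 6 5 12)(3 7 8 9)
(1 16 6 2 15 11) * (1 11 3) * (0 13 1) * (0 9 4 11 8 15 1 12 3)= [13, 16, 1, 9, 11, 5, 2, 7, 15, 4, 10, 8, 3, 12, 14, 0, 6]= (0 13 12 3 9 4 11 8 15)(1 16 6 2)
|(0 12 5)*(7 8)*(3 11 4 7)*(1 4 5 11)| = 20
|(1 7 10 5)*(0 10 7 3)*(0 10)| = 4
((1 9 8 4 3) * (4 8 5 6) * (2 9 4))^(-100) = (9)(1 3 4)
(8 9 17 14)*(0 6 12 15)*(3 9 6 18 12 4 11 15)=(0 18 12 3 9 17 14 8 6 4 11 15)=[18, 1, 2, 9, 11, 5, 4, 7, 6, 17, 10, 15, 3, 13, 8, 0, 16, 14, 12]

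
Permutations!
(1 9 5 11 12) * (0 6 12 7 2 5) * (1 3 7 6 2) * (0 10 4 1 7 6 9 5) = (0 2)(1 5 11 9 10 4)(3 6 12) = [2, 5, 0, 6, 1, 11, 12, 7, 8, 10, 4, 9, 3]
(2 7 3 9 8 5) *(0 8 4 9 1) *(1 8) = (0 1)(2 7 3 8 5)(4 9) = [1, 0, 7, 8, 9, 2, 6, 3, 5, 4]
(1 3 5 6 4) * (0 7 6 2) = (0 7 6 4 1 3 5 2) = [7, 3, 0, 5, 1, 2, 4, 6]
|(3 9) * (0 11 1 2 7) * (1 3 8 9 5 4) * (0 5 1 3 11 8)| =|(11)(0 8 9)(1 2 7 5 4 3)| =6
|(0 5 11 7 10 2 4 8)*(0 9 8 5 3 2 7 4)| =6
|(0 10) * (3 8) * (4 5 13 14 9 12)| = 6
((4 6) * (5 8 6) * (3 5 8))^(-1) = ((3 5)(4 8 6))^(-1) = (3 5)(4 6 8)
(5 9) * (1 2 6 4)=[0, 2, 6, 3, 1, 9, 4, 7, 8, 5]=(1 2 6 4)(5 9)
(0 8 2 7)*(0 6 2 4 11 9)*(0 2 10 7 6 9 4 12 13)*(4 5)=(0 8 12 13)(2 6 10 7 9)(4 11 5)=[8, 1, 6, 3, 11, 4, 10, 9, 12, 2, 7, 5, 13, 0]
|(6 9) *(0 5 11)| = 6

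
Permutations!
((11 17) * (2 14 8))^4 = ((2 14 8)(11 17))^4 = (17)(2 14 8)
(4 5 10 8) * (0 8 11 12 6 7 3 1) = (0 8 4 5 10 11 12 6 7 3 1) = [8, 0, 2, 1, 5, 10, 7, 3, 4, 9, 11, 12, 6]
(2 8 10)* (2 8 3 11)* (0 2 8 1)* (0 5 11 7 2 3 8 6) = [3, 5, 8, 7, 4, 11, 0, 2, 10, 9, 1, 6] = (0 3 7 2 8 10 1 5 11 6)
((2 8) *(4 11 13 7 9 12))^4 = (4 9 13)(7 11 12)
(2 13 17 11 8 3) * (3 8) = (2 13 17 11 3) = [0, 1, 13, 2, 4, 5, 6, 7, 8, 9, 10, 3, 12, 17, 14, 15, 16, 11]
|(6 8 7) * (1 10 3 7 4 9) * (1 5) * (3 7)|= |(1 10 7 6 8 4 9 5)|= 8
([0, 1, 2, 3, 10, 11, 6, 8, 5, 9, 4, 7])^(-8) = (11)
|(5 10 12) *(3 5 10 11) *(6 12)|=|(3 5 11)(6 12 10)|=3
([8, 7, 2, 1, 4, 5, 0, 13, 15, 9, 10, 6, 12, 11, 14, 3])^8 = (0 6 11 13 7 1 3 15 8)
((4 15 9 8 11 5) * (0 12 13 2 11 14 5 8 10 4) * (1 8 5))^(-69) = ((0 12 13 2 11 5)(1 8 14)(4 15 9 10))^(-69) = (0 2)(4 10 9 15)(5 13)(11 12)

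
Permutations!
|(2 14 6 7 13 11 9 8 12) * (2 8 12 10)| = 10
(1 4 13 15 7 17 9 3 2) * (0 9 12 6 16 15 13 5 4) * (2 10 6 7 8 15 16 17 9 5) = (0 5 4 2 1)(3 10 6 17 12 7 9)(8 15) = [5, 0, 1, 10, 2, 4, 17, 9, 15, 3, 6, 11, 7, 13, 14, 8, 16, 12]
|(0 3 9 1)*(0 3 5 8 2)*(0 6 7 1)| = |(0 5 8 2 6 7 1 3 9)| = 9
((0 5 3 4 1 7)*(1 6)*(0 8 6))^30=((0 5 3 4)(1 7 8 6))^30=(0 3)(1 8)(4 5)(6 7)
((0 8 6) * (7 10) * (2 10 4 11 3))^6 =(11)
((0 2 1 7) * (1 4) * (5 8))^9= ((0 2 4 1 7)(5 8))^9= (0 7 1 4 2)(5 8)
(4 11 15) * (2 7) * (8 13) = (2 7)(4 11 15)(8 13) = [0, 1, 7, 3, 11, 5, 6, 2, 13, 9, 10, 15, 12, 8, 14, 4]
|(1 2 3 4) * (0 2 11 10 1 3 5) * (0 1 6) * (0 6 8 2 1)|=14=|(0 1 11 10 8 2 5)(3 4)|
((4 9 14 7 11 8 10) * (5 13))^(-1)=(4 10 8 11 7 14 9)(5 13)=((4 9 14 7 11 8 10)(5 13))^(-1)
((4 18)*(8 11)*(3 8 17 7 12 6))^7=((3 8 11 17 7 12 6)(4 18))^7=(4 18)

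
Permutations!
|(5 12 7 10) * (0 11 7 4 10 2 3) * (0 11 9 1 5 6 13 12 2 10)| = 13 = |(0 9 1 5 2 3 11 7 10 6 13 12 4)|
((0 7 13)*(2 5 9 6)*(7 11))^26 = (0 7)(2 9)(5 6)(11 13)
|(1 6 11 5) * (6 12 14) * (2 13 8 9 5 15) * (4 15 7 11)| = 22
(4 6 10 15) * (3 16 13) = (3 16 13)(4 6 10 15) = [0, 1, 2, 16, 6, 5, 10, 7, 8, 9, 15, 11, 12, 3, 14, 4, 13]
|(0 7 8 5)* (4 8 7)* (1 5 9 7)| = 7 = |(0 4 8 9 7 1 5)|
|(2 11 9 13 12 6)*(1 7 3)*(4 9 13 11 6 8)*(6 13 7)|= 11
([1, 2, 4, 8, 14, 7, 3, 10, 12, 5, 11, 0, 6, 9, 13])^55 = [0, 1, 2, 6, 4, 5, 12, 7, 3, 9, 10, 11, 8, 13, 14]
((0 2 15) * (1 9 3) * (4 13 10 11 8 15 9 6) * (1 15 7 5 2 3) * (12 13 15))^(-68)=((0 3 12 13 10 11 8 7 5 2 9 1 6 4 15))^(-68)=(0 7 15 8 4 11 6 10 1 13 9 12 2 3 5)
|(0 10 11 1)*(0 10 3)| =6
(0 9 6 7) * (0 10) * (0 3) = (0 9 6 7 10 3) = [9, 1, 2, 0, 4, 5, 7, 10, 8, 6, 3]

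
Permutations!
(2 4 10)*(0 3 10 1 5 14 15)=(0 3 10 2 4 1 5 14 15)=[3, 5, 4, 10, 1, 14, 6, 7, 8, 9, 2, 11, 12, 13, 15, 0]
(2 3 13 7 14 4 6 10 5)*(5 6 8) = (2 3 13 7 14 4 8 5)(6 10) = [0, 1, 3, 13, 8, 2, 10, 14, 5, 9, 6, 11, 12, 7, 4]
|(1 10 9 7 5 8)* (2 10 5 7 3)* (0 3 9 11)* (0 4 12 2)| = 30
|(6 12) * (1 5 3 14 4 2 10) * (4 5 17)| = 30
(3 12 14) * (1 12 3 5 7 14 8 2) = (1 12 8 2)(5 7 14) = [0, 12, 1, 3, 4, 7, 6, 14, 2, 9, 10, 11, 8, 13, 5]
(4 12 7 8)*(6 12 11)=(4 11 6 12 7 8)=[0, 1, 2, 3, 11, 5, 12, 8, 4, 9, 10, 6, 7]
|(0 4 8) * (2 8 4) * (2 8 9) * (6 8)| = 6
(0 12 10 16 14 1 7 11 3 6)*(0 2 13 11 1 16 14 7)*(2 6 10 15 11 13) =(0 12 15 11 3 10 14 16 7 1) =[12, 0, 2, 10, 4, 5, 6, 1, 8, 9, 14, 3, 15, 13, 16, 11, 7]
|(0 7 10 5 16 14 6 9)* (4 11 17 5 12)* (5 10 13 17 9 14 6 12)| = 13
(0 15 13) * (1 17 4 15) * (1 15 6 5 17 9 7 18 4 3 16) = (0 15 13)(1 9 7 18 4 6 5 17 3 16) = [15, 9, 2, 16, 6, 17, 5, 18, 8, 7, 10, 11, 12, 0, 14, 13, 1, 3, 4]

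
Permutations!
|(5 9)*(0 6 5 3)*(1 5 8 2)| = 8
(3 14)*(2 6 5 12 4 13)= (2 6 5 12 4 13)(3 14)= [0, 1, 6, 14, 13, 12, 5, 7, 8, 9, 10, 11, 4, 2, 3]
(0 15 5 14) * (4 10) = (0 15 5 14)(4 10) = [15, 1, 2, 3, 10, 14, 6, 7, 8, 9, 4, 11, 12, 13, 0, 5]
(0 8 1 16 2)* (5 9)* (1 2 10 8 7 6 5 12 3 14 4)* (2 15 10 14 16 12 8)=(0 7 6 5 9 8 15 10 2)(1 12 3 16 14 4)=[7, 12, 0, 16, 1, 9, 5, 6, 15, 8, 2, 11, 3, 13, 4, 10, 14]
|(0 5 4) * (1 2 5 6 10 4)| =12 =|(0 6 10 4)(1 2 5)|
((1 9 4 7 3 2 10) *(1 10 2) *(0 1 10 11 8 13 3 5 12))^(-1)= ((0 1 9 4 7 5 12)(3 10 11 8 13))^(-1)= (0 12 5 7 4 9 1)(3 13 8 11 10)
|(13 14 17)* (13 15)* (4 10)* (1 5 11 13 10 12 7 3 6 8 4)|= |(1 5 11 13 14 17 15 10)(3 6 8 4 12 7)|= 24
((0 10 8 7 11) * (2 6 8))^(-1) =(0 11 7 8 6 2 10)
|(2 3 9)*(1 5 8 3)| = |(1 5 8 3 9 2)| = 6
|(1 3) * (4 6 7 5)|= |(1 3)(4 6 7 5)|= 4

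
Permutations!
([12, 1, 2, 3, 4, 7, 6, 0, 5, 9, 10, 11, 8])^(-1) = [7, 1, 2, 3, 4, 8, 6, 5, 12, 9, 10, 11, 0]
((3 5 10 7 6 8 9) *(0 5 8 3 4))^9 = (10)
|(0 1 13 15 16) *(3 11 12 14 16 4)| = 10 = |(0 1 13 15 4 3 11 12 14 16)|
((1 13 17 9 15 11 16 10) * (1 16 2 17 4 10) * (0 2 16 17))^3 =((0 2)(1 13 4 10 17 9 15 11 16))^3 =(0 2)(1 10 15)(4 9 16)(11 13 17)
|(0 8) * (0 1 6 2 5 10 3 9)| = 9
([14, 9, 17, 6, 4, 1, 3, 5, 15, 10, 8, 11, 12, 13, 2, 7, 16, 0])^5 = [14, 7, 17, 6, 4, 15, 3, 8, 9, 5, 1, 11, 12, 13, 2, 10, 16, 0]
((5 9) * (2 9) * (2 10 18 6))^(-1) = ((2 9 5 10 18 6))^(-1) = (2 6 18 10 5 9)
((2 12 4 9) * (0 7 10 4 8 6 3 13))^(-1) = (0 13 3 6 8 12 2 9 4 10 7)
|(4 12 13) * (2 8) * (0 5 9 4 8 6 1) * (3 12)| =|(0 5 9 4 3 12 13 8 2 6 1)| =11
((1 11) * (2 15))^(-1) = (1 11)(2 15)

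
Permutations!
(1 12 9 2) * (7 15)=(1 12 9 2)(7 15)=[0, 12, 1, 3, 4, 5, 6, 15, 8, 2, 10, 11, 9, 13, 14, 7]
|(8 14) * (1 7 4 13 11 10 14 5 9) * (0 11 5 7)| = 11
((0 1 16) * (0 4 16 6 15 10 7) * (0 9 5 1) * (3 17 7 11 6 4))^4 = ((1 4 16 3 17 7 9 5)(6 15 10 11))^4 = (1 17)(3 5)(4 7)(9 16)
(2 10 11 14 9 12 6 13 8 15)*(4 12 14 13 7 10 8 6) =[0, 1, 8, 3, 12, 5, 7, 10, 15, 14, 11, 13, 4, 6, 9, 2] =(2 8 15)(4 12)(6 7 10 11 13)(9 14)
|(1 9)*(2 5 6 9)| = |(1 2 5 6 9)| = 5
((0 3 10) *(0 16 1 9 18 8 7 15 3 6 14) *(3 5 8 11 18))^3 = (1 10 9 16 3)(5 15 7 8)(11 18)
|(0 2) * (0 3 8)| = 4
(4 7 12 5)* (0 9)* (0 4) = (0 9 4 7 12 5) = [9, 1, 2, 3, 7, 0, 6, 12, 8, 4, 10, 11, 5]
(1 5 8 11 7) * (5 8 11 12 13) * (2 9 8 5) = [0, 5, 9, 3, 4, 11, 6, 1, 12, 8, 10, 7, 13, 2] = (1 5 11 7)(2 9 8 12 13)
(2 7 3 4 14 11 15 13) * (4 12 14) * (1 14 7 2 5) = (1 14 11 15 13 5)(3 12 7) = [0, 14, 2, 12, 4, 1, 6, 3, 8, 9, 10, 15, 7, 5, 11, 13]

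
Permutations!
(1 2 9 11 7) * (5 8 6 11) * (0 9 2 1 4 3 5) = (0 9)(3 5 8 6 11 7 4) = [9, 1, 2, 5, 3, 8, 11, 4, 6, 0, 10, 7]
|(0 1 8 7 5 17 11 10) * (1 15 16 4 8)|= |(0 15 16 4 8 7 5 17 11 10)|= 10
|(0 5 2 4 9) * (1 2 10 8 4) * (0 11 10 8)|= |(0 5 8 4 9 11 10)(1 2)|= 14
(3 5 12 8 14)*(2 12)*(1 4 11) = (1 4 11)(2 12 8 14 3 5) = [0, 4, 12, 5, 11, 2, 6, 7, 14, 9, 10, 1, 8, 13, 3]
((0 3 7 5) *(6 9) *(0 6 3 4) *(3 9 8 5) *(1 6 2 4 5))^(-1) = (9)(0 4 2 5)(1 8 6)(3 7)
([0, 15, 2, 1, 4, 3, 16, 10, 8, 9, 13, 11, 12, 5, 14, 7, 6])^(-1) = (1 3 5 13 10 7 15)(6 16)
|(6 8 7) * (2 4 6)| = 5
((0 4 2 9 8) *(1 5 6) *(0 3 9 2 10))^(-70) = (0 10 4)(1 6 5)(3 8 9) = ((0 4 10)(1 5 6)(3 9 8))^(-70)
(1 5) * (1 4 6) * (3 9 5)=(1 3 9 5 4 6)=[0, 3, 2, 9, 6, 4, 1, 7, 8, 5]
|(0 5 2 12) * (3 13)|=4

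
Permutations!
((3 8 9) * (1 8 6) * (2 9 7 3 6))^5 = (1 9 3 8 6 2 7)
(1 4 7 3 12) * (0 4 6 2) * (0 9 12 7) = (0 4)(1 6 2 9 12)(3 7) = [4, 6, 9, 7, 0, 5, 2, 3, 8, 12, 10, 11, 1]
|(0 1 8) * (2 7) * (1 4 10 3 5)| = 14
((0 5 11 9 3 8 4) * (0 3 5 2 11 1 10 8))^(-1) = ((0 2 11 9 5 1 10 8 4 3))^(-1) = (0 3 4 8 10 1 5 9 11 2)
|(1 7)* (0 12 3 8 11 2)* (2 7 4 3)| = |(0 12 2)(1 4 3 8 11 7)| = 6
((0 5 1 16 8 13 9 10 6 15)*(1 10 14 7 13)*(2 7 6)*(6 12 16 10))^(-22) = (0 6)(1 16 14 13 2)(5 15)(7 10 8 12 9)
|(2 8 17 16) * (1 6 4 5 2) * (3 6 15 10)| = |(1 15 10 3 6 4 5 2 8 17 16)| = 11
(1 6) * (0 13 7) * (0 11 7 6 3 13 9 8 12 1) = (0 9 8 12 1 3 13 6)(7 11) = [9, 3, 2, 13, 4, 5, 0, 11, 12, 8, 10, 7, 1, 6]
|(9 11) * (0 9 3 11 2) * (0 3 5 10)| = 7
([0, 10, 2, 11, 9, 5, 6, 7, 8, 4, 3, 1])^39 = [0, 11, 2, 10, 9, 5, 6, 7, 8, 4, 1, 3]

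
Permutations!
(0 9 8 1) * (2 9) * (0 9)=(0 2)(1 9 8)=[2, 9, 0, 3, 4, 5, 6, 7, 1, 8]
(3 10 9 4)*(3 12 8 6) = (3 10 9 4 12 8 6) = [0, 1, 2, 10, 12, 5, 3, 7, 6, 4, 9, 11, 8]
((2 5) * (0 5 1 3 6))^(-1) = (0 6 3 1 2 5)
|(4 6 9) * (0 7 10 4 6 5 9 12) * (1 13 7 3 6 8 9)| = 12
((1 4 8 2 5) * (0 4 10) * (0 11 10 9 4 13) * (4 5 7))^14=((0 13)(1 9 5)(2 7 4 8)(10 11))^14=(13)(1 5 9)(2 4)(7 8)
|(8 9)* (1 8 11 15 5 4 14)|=|(1 8 9 11 15 5 4 14)|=8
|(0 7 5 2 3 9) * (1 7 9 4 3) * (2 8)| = 10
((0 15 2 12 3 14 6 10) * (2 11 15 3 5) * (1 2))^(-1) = (0 10 6 14 3)(1 5 12 2)(11 15) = ((0 3 14 6 10)(1 2 12 5)(11 15))^(-1)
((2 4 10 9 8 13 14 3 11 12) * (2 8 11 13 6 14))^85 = ((2 4 10 9 11 12 8 6 14 3 13))^85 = (2 14 12 10 13 6 11 4 3 8 9)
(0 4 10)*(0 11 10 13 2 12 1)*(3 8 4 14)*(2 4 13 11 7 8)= (0 14 3 2 12 1)(4 11 10 7 8 13)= [14, 0, 12, 2, 11, 5, 6, 8, 13, 9, 7, 10, 1, 4, 3]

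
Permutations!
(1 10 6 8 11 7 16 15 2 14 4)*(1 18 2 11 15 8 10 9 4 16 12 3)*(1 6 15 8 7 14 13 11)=[0, 9, 13, 6, 18, 5, 10, 12, 8, 4, 15, 14, 3, 11, 16, 1, 7, 17, 2]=(1 9 4 18 2 13 11 14 16 7 12 3 6 10 15)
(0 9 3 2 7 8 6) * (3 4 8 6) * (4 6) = [9, 1, 7, 2, 8, 5, 0, 4, 3, 6] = (0 9 6)(2 7 4 8 3)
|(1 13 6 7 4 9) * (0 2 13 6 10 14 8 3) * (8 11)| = 40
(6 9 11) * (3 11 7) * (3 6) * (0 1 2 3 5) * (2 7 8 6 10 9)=[1, 7, 3, 11, 4, 0, 2, 10, 6, 8, 9, 5]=(0 1 7 10 9 8 6 2 3 11 5)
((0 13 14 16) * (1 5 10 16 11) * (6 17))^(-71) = (0 13 14 11 1 5 10 16)(6 17)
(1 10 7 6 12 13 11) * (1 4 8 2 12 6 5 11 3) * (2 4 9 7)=[0, 10, 12, 1, 8, 11, 6, 5, 4, 7, 2, 9, 13, 3]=(1 10 2 12 13 3)(4 8)(5 11 9 7)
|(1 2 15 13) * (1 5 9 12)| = 7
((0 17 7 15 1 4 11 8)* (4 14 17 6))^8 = (0 11 6 8 4)(1 7 14 15 17)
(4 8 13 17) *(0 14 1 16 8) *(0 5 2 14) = [0, 16, 14, 3, 5, 2, 6, 7, 13, 9, 10, 11, 12, 17, 1, 15, 8, 4] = (1 16 8 13 17 4 5 2 14)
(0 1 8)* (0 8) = (8)(0 1) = [1, 0, 2, 3, 4, 5, 6, 7, 8]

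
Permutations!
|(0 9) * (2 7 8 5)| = 4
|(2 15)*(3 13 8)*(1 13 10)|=10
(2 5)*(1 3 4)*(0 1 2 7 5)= (0 1 3 4 2)(5 7)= [1, 3, 0, 4, 2, 7, 6, 5]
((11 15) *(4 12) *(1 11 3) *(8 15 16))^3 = (1 8)(3 16)(4 12)(11 15)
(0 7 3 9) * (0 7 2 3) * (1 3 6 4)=(0 2 6 4 1 3 9 7)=[2, 3, 6, 9, 1, 5, 4, 0, 8, 7]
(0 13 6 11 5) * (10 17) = (0 13 6 11 5)(10 17) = [13, 1, 2, 3, 4, 0, 11, 7, 8, 9, 17, 5, 12, 6, 14, 15, 16, 10]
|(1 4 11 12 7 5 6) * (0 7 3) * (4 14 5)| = |(0 7 4 11 12 3)(1 14 5 6)| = 12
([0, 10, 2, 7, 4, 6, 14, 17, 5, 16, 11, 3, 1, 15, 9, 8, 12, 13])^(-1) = [0, 12, 2, 11, 4, 8, 5, 3, 15, 14, 1, 10, 16, 17, 6, 13, 9, 7]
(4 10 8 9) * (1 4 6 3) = (1 4 10 8 9 6 3) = [0, 4, 2, 1, 10, 5, 3, 7, 9, 6, 8]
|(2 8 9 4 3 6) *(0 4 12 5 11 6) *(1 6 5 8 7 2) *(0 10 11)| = 6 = |(0 4 3 10 11 5)(1 6)(2 7)(8 9 12)|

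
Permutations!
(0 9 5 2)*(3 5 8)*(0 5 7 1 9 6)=[6, 9, 5, 7, 4, 2, 0, 1, 3, 8]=(0 6)(1 9 8 3 7)(2 5)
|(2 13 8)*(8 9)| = 4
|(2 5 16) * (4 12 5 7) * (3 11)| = |(2 7 4 12 5 16)(3 11)| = 6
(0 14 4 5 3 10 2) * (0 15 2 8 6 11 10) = [14, 1, 15, 0, 5, 3, 11, 7, 6, 9, 8, 10, 12, 13, 4, 2] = (0 14 4 5 3)(2 15)(6 11 10 8)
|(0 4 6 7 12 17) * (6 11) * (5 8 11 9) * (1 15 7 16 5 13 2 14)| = |(0 4 9 13 2 14 1 15 7 12 17)(5 8 11 6 16)| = 55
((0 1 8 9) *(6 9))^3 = (0 6 1 9 8)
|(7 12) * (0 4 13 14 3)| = 10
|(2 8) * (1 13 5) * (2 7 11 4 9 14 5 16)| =|(1 13 16 2 8 7 11 4 9 14 5)| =11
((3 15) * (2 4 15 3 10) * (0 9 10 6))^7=((0 9 10 2 4 15 6))^7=(15)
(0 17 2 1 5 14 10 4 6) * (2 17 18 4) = [18, 5, 1, 3, 6, 14, 0, 7, 8, 9, 2, 11, 12, 13, 10, 15, 16, 17, 4] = (0 18 4 6)(1 5 14 10 2)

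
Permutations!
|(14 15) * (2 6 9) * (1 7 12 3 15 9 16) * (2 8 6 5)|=|(1 7 12 3 15 14 9 8 6 16)(2 5)|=10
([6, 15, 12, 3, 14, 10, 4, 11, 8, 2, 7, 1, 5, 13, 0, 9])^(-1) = [14, 11, 9, 3, 6, 12, 0, 10, 8, 15, 5, 7, 2, 13, 4, 1]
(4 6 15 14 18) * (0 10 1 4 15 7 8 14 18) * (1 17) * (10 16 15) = (0 16 15 18 10 17 1 4 6 7 8 14) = [16, 4, 2, 3, 6, 5, 7, 8, 14, 9, 17, 11, 12, 13, 0, 18, 15, 1, 10]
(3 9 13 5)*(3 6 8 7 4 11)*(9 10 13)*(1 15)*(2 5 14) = [0, 15, 5, 10, 11, 6, 8, 4, 7, 9, 13, 3, 12, 14, 2, 1] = (1 15)(2 5 6 8 7 4 11 3 10 13 14)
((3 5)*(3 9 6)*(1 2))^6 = (3 9)(5 6)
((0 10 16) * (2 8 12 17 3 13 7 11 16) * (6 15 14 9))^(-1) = ((0 10 2 8 12 17 3 13 7 11 16)(6 15 14 9))^(-1) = (0 16 11 7 13 3 17 12 8 2 10)(6 9 14 15)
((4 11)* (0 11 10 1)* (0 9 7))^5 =(0 9 10 11 7 1 4)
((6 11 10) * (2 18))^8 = ((2 18)(6 11 10))^8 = (18)(6 10 11)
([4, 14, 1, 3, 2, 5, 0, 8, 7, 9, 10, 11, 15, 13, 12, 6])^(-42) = (0 15 14 2)(1 4 6 12)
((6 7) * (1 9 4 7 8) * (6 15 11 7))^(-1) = (1 8 6 4 9)(7 11 15)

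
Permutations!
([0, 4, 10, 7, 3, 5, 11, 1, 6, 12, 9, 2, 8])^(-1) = (1 7 3 4)(2 11 6 8 12 9 10)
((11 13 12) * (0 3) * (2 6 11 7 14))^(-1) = ((0 3)(2 6 11 13 12 7 14))^(-1) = (0 3)(2 14 7 12 13 11 6)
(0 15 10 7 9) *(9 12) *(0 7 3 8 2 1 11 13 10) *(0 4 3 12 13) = (0 15 4 3 8 2 1 11)(7 13 10 12 9) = [15, 11, 1, 8, 3, 5, 6, 13, 2, 7, 12, 0, 9, 10, 14, 4]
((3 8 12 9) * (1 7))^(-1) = (1 7)(3 9 12 8)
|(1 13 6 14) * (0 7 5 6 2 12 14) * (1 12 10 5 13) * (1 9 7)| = 18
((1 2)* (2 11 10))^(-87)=(1 11 10 2)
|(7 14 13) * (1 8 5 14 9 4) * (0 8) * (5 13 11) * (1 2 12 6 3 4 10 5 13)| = 105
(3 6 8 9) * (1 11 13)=(1 11 13)(3 6 8 9)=[0, 11, 2, 6, 4, 5, 8, 7, 9, 3, 10, 13, 12, 1]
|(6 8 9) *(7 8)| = 4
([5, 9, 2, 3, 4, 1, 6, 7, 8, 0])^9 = (0 5 1 9)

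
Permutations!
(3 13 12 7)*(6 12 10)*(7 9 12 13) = (3 7)(6 13 10)(9 12) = [0, 1, 2, 7, 4, 5, 13, 3, 8, 12, 6, 11, 9, 10]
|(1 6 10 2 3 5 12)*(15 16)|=14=|(1 6 10 2 3 5 12)(15 16)|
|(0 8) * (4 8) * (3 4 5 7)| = |(0 5 7 3 4 8)| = 6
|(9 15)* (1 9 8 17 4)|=|(1 9 15 8 17 4)|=6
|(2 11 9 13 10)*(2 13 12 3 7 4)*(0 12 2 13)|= |(0 12 3 7 4 13 10)(2 11 9)|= 21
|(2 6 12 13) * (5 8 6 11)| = |(2 11 5 8 6 12 13)| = 7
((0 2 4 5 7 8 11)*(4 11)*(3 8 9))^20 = (0 11 2)(3 4 7)(5 9 8)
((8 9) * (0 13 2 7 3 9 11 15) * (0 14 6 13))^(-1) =(2 13 6 14 15 11 8 9 3 7)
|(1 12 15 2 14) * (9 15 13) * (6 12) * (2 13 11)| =|(1 6 12 11 2 14)(9 15 13)| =6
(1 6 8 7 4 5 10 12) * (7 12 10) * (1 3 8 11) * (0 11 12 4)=(0 11 1 6 12 3 8 4 5 7)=[11, 6, 2, 8, 5, 7, 12, 0, 4, 9, 10, 1, 3]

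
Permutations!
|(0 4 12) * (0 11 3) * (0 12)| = 6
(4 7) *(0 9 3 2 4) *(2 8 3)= [9, 1, 4, 8, 7, 5, 6, 0, 3, 2]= (0 9 2 4 7)(3 8)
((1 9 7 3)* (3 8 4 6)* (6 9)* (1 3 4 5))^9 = (1 4 7 5 6 9 8)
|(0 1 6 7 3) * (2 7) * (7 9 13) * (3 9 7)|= 8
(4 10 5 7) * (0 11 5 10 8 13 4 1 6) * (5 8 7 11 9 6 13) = (0 9 6)(1 13 4 7)(5 11 8) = [9, 13, 2, 3, 7, 11, 0, 1, 5, 6, 10, 8, 12, 4]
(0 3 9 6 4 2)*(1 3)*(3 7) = [1, 7, 0, 9, 2, 5, 4, 3, 8, 6] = (0 1 7 3 9 6 4 2)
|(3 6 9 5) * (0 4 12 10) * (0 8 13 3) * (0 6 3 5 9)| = 8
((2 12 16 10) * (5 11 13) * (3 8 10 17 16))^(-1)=(2 10 8 3 12)(5 13 11)(16 17)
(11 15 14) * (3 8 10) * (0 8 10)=(0 8)(3 10)(11 15 14)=[8, 1, 2, 10, 4, 5, 6, 7, 0, 9, 3, 15, 12, 13, 11, 14]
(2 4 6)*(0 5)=(0 5)(2 4 6)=[5, 1, 4, 3, 6, 0, 2]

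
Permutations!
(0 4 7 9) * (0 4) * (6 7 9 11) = (4 9)(6 7 11) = [0, 1, 2, 3, 9, 5, 7, 11, 8, 4, 10, 6]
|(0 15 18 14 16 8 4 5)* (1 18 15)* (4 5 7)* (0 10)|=|(0 1 18 14 16 8 5 10)(4 7)|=8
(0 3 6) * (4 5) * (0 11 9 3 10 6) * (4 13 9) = (0 10 6 11 4 5 13 9 3) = [10, 1, 2, 0, 5, 13, 11, 7, 8, 3, 6, 4, 12, 9]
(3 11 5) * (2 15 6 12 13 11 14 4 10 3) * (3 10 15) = [0, 1, 3, 14, 15, 2, 12, 7, 8, 9, 10, 5, 13, 11, 4, 6] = (2 3 14 4 15 6 12 13 11 5)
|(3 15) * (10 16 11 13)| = |(3 15)(10 16 11 13)| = 4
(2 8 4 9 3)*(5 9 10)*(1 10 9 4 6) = (1 10 5 4 9 3 2 8 6) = [0, 10, 8, 2, 9, 4, 1, 7, 6, 3, 5]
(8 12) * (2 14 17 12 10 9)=(2 14 17 12 8 10 9)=[0, 1, 14, 3, 4, 5, 6, 7, 10, 2, 9, 11, 8, 13, 17, 15, 16, 12]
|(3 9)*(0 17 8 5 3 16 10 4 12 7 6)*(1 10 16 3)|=10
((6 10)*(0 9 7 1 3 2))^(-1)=((0 9 7 1 3 2)(6 10))^(-1)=(0 2 3 1 7 9)(6 10)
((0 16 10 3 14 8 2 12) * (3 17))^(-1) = (0 12 2 8 14 3 17 10 16)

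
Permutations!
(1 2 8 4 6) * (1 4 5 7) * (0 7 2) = (0 7 1)(2 8 5)(4 6) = [7, 0, 8, 3, 6, 2, 4, 1, 5]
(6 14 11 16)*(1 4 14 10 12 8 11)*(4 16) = (1 16 6 10 12 8 11 4 14) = [0, 16, 2, 3, 14, 5, 10, 7, 11, 9, 12, 4, 8, 13, 1, 15, 6]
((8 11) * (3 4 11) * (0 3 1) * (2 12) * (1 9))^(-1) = ((0 3 4 11 8 9 1)(2 12))^(-1) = (0 1 9 8 11 4 3)(2 12)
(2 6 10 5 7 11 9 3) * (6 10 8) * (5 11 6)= (2 10 11 9 3)(5 7 6 8)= [0, 1, 10, 2, 4, 7, 8, 6, 5, 3, 11, 9]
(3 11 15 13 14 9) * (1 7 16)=(1 7 16)(3 11 15 13 14 9)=[0, 7, 2, 11, 4, 5, 6, 16, 8, 3, 10, 15, 12, 14, 9, 13, 1]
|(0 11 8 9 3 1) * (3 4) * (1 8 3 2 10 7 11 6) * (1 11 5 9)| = 6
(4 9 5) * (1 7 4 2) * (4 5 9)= (9)(1 7 5 2)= [0, 7, 1, 3, 4, 2, 6, 5, 8, 9]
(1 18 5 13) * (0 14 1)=[14, 18, 2, 3, 4, 13, 6, 7, 8, 9, 10, 11, 12, 0, 1, 15, 16, 17, 5]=(0 14 1 18 5 13)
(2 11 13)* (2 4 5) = (2 11 13 4 5) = [0, 1, 11, 3, 5, 2, 6, 7, 8, 9, 10, 13, 12, 4]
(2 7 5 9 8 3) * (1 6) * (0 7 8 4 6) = [7, 0, 8, 2, 6, 9, 1, 5, 3, 4] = (0 7 5 9 4 6 1)(2 8 3)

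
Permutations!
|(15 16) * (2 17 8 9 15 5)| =7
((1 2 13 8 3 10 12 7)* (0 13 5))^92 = (0 8 10 7 2)(1 5 13 3 12)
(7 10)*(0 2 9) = (0 2 9)(7 10) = [2, 1, 9, 3, 4, 5, 6, 10, 8, 0, 7]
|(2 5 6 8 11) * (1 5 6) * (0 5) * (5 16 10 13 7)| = |(0 16 10 13 7 5 1)(2 6 8 11)| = 28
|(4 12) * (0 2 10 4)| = 5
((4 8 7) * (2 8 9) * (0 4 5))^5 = ((0 4 9 2 8 7 5))^5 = (0 7 2 4 5 8 9)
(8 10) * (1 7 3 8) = (1 7 3 8 10) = [0, 7, 2, 8, 4, 5, 6, 3, 10, 9, 1]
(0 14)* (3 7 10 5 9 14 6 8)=(0 6 8 3 7 10 5 9 14)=[6, 1, 2, 7, 4, 9, 8, 10, 3, 14, 5, 11, 12, 13, 0]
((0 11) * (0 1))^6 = ((0 11 1))^6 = (11)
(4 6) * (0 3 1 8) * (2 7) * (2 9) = (0 3 1 8)(2 7 9)(4 6) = [3, 8, 7, 1, 6, 5, 4, 9, 0, 2]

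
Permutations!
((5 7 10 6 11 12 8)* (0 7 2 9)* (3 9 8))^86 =((0 7 10 6 11 12 3 9)(2 8 5))^86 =(0 3 11 10)(2 5 8)(6 7 9 12)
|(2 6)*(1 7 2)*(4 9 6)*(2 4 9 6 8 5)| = 4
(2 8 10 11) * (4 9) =[0, 1, 8, 3, 9, 5, 6, 7, 10, 4, 11, 2] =(2 8 10 11)(4 9)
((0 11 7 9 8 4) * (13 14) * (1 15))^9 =((0 11 7 9 8 4)(1 15)(13 14))^9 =(0 9)(1 15)(4 7)(8 11)(13 14)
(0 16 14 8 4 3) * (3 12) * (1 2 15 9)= (0 16 14 8 4 12 3)(1 2 15 9)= [16, 2, 15, 0, 12, 5, 6, 7, 4, 1, 10, 11, 3, 13, 8, 9, 14]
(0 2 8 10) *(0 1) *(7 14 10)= (0 2 8 7 14 10 1)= [2, 0, 8, 3, 4, 5, 6, 14, 7, 9, 1, 11, 12, 13, 10]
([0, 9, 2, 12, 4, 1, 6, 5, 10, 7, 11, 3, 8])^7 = (1 5 7 9)(3 8 11 12 10)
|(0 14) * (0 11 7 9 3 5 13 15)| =9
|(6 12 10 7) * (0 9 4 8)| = 4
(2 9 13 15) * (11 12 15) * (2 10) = (2 9 13 11 12 15 10) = [0, 1, 9, 3, 4, 5, 6, 7, 8, 13, 2, 12, 15, 11, 14, 10]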